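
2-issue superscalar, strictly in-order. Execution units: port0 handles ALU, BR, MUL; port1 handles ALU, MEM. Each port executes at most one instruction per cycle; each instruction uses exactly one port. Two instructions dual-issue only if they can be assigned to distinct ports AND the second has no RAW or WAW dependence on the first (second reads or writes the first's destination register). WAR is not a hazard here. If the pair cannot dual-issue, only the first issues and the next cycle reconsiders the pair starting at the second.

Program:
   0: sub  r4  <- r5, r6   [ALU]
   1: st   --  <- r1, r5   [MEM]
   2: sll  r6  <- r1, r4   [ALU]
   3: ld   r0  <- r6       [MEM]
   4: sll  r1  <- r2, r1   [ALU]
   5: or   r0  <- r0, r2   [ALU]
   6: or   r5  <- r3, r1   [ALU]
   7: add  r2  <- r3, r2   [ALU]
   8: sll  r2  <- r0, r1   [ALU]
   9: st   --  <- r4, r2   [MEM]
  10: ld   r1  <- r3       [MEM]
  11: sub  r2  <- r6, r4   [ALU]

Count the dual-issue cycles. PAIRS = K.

t=0 i0+i1:sub st ; pair
t=1 i2:sll ; RAW r6
t=2 i3+i4:ld sll ; pair
t=3 i5+i6:or or ; pair
t=4 i7:add ; WAW r2
t=5 i8:sll ; RAW r2
t=6 i9:st ; no-port MEM/MEM
t=7 i10+i11:ld sub ; pair

PAIRS = 4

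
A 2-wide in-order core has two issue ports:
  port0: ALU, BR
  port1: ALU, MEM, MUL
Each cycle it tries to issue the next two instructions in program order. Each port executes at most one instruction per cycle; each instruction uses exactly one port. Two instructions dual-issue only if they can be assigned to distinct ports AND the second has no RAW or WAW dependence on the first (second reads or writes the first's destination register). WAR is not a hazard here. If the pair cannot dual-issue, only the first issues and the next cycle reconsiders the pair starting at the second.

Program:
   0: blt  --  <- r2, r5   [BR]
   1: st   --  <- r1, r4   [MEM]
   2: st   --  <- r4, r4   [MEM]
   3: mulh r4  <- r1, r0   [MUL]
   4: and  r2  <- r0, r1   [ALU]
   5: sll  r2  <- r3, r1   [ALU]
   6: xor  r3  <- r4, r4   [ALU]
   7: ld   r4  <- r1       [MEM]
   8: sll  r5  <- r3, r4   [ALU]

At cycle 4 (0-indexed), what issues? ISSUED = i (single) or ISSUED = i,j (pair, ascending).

ISSUED = 7

t=0 i0+i1:blt st ; dual
t=1 i2:st ; no-port MEM/MUL
t=2 i3+i4:mulh and ; dual
t=3 i5+i6:sll xor ; dual
t=4 i7:ld ; RAW r4
t=5 i8:sll ; tail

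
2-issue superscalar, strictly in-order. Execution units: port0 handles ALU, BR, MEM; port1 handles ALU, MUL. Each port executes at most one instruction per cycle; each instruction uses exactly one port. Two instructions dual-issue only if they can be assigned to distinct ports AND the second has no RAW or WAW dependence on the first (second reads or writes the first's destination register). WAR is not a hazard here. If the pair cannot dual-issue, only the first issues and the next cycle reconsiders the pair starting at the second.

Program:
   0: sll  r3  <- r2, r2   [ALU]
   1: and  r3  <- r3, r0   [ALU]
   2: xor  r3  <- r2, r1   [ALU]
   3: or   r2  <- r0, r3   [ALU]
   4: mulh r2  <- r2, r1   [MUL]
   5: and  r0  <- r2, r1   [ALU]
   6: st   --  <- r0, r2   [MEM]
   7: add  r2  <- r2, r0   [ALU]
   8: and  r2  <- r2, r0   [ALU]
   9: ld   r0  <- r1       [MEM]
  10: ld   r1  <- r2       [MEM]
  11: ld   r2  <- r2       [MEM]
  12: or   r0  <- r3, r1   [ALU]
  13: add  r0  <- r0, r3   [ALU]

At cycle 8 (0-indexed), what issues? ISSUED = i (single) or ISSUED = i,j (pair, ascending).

0. sll @i0  | RAW+WAW r3
1. and @i1  | WAW r3
2. xor @i2  | RAW r3
3. or @i3  | RAW+WAW r2
4. mulh @i4  | RAW r2
5. and @i5  | RAW r0
6. st;add @i6/i7  | pair
7. and;ld @i8/i9  | pair
8. ld @i10  | no-port MEM/MEM
9. ld;or @i11/i12  | pair
10. add @i13  | tail

ISSUED = 10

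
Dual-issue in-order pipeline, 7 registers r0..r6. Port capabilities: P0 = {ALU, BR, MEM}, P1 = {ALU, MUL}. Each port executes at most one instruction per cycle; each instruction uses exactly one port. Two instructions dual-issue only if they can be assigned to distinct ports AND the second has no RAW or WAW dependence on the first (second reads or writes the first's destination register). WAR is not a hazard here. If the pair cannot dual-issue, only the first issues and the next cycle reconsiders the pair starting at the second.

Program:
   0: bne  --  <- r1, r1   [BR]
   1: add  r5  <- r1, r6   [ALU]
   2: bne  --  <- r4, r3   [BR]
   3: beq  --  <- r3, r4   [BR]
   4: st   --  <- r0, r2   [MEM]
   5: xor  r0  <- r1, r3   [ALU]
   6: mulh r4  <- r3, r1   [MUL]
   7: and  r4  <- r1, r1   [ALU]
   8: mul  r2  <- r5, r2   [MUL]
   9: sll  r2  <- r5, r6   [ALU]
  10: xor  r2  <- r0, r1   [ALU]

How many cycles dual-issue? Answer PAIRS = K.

t=0 i0,i1:bne;add ; pair
t=1 i2:bne ; no-port BR/BR
t=2 i3:beq ; no-port BR/MEM
t=3 i4,i5:st;xor ; pair
t=4 i6:mulh ; WAW r4
t=5 i7,i8:and;mul ; pair
t=6 i9:sll ; WAW r2
t=7 i10:xor ; tail

PAIRS = 3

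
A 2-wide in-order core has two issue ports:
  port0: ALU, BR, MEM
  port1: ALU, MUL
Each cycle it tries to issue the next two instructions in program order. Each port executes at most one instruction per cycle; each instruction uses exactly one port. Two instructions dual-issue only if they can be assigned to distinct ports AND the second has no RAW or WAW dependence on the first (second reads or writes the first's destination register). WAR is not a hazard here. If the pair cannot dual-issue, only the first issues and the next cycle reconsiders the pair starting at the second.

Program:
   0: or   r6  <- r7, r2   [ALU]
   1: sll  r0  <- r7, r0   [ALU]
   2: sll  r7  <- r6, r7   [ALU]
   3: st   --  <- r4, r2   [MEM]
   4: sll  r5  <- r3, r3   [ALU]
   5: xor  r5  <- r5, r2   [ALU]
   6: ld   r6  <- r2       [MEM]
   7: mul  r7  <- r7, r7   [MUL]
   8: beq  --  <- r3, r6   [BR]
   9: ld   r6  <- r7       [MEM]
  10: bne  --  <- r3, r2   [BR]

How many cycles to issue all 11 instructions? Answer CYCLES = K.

  cy0 -> i0/i1 (or sll) pair
  cy1 -> i2/i3 (sll st) pair
  cy2 -> i4 (sll) RAW+WAW r5
  cy3 -> i5/i6 (xor ld) pair
  cy4 -> i7/i8 (mul beq) pair
  cy5 -> i9 (ld) no-port MEM/BR
  cy6 -> i10 (bne) tail

CYCLES = 7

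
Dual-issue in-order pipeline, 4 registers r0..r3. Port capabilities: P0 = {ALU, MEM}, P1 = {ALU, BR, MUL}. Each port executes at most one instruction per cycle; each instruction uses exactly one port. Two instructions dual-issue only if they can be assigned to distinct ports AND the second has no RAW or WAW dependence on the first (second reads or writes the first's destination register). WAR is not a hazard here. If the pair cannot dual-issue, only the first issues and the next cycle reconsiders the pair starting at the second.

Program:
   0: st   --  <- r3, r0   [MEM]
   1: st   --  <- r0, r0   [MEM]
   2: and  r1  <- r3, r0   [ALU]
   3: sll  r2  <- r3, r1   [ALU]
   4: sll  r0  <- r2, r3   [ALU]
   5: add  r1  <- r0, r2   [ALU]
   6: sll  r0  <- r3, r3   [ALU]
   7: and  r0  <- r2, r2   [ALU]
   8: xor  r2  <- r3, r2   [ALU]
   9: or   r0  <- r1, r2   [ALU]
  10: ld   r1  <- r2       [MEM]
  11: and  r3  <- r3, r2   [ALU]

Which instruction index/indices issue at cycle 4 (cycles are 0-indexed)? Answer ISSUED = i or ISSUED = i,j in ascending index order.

  cy0 -> i0 (st.MEM) no-port MEM/MEM
  cy1 -> i1/i2 (st.MEM and.ALU) pair
  cy2 -> i3 (sll.ALU) RAW r2
  cy3 -> i4 (sll.ALU) RAW r0
  cy4 -> i5/i6 (add.ALU sll.ALU) pair
  cy5 -> i7/i8 (and.ALU xor.ALU) pair
  cy6 -> i9/i10 (or.ALU ld.MEM) pair
  cy7 -> i11 (and.ALU) tail

ISSUED = 5,6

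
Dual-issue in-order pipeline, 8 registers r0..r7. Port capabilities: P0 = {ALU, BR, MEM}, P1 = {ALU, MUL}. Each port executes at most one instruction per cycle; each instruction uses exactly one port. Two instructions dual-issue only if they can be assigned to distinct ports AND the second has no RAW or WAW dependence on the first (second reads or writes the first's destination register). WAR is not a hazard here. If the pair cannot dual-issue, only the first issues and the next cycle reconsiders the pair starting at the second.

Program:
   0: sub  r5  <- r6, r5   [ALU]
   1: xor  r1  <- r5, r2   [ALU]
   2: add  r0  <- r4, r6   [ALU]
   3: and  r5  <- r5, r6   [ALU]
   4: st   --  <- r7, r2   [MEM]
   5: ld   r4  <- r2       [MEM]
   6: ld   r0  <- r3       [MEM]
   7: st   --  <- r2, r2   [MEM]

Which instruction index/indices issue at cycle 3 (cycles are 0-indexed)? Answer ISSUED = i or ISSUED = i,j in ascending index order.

c0: i0 sub  RAW r5
c1: i1,i2 xor+add  2-wide
c2: i3,i4 and+st  2-wide
c3: i5 ld  no-port MEM/MEM
c4: i6 ld  no-port MEM/MEM
c5: i7 st  tail

ISSUED = 5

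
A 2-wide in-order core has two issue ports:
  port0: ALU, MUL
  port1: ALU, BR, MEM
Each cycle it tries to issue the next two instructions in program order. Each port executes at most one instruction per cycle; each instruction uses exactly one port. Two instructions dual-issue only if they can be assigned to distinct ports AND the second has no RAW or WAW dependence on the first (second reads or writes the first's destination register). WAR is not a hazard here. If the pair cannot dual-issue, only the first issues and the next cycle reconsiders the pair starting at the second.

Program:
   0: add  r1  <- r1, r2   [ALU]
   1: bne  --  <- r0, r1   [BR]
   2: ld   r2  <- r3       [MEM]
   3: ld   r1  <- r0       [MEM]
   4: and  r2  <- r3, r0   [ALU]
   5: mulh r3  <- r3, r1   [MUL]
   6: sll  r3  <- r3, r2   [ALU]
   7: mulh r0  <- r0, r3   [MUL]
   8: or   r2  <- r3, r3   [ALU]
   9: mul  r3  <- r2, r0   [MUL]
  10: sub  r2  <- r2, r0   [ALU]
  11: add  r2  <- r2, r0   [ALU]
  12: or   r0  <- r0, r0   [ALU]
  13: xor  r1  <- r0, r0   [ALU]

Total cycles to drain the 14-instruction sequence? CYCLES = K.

CYCLES = 10

c0: i0 add.ALU  RAW r1
c1: i1 bne.BR  no-port BR/MEM
c2: i2 ld.MEM  no-port MEM/MEM
c3: i3,i4 ld.MEM+and.ALU  dual
c4: i5 mulh.MUL  RAW+WAW r3
c5: i6 sll.ALU  RAW r3
c6: i7,i8 mulh.MUL+or.ALU  dual
c7: i9,i10 mul.MUL+sub.ALU  dual
c8: i11,i12 add.ALU+or.ALU  dual
c9: i13 xor.ALU  tail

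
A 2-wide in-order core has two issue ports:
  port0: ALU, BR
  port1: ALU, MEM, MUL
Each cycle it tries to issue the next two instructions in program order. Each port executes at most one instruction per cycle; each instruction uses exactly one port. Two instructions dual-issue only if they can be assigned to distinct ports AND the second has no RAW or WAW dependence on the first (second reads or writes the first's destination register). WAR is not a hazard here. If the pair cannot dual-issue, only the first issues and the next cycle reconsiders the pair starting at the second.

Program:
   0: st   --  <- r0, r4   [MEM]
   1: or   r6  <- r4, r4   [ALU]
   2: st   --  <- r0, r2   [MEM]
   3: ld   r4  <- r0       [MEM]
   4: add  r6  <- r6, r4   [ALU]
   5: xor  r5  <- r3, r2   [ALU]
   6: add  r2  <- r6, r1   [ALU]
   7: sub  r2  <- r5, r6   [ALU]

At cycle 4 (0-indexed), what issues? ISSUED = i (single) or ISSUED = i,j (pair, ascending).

0. st.MEM/or.ALU @i0&i1  | pair
1. st.MEM @i2  | no-port MEM/MEM
2. ld.MEM @i3  | RAW r4
3. add.ALU/xor.ALU @i4&i5  | pair
4. add.ALU @i6  | WAW r2
5. sub.ALU @i7  | tail

ISSUED = 6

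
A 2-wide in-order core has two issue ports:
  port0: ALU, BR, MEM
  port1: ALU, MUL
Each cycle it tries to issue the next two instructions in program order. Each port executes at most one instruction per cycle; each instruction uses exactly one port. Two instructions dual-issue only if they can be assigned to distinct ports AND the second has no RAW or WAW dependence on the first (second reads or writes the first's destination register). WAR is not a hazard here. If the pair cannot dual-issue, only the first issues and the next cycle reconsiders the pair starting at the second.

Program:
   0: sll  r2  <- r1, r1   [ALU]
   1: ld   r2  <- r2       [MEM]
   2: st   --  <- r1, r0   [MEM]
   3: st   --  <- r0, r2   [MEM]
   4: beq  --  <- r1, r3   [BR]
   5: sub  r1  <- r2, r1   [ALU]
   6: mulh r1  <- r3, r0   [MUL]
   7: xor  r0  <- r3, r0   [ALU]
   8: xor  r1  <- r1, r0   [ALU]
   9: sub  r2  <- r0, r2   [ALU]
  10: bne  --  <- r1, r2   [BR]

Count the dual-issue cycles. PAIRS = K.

PAIRS = 3

  cy0 -> i0 (sll.ALU) RAW+WAW r2
  cy1 -> i1 (ld.MEM) no-port MEM/MEM
  cy2 -> i2 (st.MEM) no-port MEM/MEM
  cy3 -> i3 (st.MEM) no-port MEM/BR
  cy4 -> i4/i5 (beq.BR;sub.ALU) pair
  cy5 -> i6/i7 (mulh.MUL;xor.ALU) pair
  cy6 -> i8/i9 (xor.ALU;sub.ALU) pair
  cy7 -> i10 (bne.BR) tail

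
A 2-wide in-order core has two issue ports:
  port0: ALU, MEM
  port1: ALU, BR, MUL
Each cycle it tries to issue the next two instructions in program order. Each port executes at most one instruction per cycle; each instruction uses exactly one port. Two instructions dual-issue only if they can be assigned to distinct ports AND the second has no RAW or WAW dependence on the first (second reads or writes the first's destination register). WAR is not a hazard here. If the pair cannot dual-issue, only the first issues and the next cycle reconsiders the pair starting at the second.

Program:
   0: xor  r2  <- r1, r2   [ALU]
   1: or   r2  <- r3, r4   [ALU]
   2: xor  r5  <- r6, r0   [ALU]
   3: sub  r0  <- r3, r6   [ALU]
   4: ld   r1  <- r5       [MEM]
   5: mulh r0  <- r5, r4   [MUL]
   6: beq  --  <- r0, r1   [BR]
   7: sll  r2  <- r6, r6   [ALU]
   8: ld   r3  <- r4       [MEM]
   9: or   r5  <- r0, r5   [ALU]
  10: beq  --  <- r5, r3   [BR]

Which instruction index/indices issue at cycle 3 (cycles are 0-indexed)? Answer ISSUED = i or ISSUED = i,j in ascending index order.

ISSUED = 5

[0] i0  xor  -- WAW r2
[1] i1/i2  or+xor  -- pair
[2] i3/i4  sub+ld  -- pair
[3] i5  mulh  -- no-port MUL/BR
[4] i6/i7  beq+sll  -- pair
[5] i8/i9  ld+or  -- pair
[6] i10  beq  -- tail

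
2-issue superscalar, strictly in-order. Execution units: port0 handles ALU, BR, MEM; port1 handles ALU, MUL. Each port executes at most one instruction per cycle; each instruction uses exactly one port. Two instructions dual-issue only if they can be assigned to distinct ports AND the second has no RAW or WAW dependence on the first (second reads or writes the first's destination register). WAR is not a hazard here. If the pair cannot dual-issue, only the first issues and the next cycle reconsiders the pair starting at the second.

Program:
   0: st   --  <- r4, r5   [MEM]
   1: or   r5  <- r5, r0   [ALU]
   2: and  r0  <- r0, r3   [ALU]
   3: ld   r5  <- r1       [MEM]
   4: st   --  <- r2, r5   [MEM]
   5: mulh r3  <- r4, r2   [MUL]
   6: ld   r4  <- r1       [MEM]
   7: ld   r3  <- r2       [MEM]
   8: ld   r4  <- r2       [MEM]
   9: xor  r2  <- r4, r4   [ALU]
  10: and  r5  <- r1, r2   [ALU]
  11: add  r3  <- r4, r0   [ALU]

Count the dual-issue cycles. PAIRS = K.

PAIRS = 4

c0: i0+i1 st.MEM/or.ALU  dual
c1: i2+i3 and.ALU/ld.MEM  dual
c2: i4+i5 st.MEM/mulh.MUL  dual
c3: i6 ld.MEM  no-port MEM/MEM
c4: i7 ld.MEM  no-port MEM/MEM
c5: i8 ld.MEM  RAW r4
c6: i9 xor.ALU  RAW r2
c7: i10+i11 and.ALU/add.ALU  dual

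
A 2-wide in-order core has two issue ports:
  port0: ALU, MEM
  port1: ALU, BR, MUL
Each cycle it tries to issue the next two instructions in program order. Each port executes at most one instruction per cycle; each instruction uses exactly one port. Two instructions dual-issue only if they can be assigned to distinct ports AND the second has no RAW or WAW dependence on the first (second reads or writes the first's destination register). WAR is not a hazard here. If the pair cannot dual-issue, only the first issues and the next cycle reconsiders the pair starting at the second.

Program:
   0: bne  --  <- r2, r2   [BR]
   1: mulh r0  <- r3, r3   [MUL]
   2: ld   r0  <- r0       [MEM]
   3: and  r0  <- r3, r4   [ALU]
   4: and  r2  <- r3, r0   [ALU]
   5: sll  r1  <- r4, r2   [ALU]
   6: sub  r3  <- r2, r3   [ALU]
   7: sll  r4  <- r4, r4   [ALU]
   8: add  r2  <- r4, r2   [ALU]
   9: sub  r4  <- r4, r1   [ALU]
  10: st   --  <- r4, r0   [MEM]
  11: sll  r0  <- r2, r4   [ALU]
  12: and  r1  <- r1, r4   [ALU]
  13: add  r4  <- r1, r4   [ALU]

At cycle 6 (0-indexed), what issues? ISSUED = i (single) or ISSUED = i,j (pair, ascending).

ISSUED = 7

0. bne.BR @i0  | no-port BR/MUL
1. mulh.MUL @i1  | RAW+WAW r0
2. ld.MEM @i2  | WAW r0
3. and.ALU @i3  | RAW r0
4. and.ALU @i4  | RAW r2
5. sll.ALU;sub.ALU @i5&i6  | dual
6. sll.ALU @i7  | RAW r4
7. add.ALU;sub.ALU @i8&i9  | dual
8. st.MEM;sll.ALU @i10&i11  | dual
9. and.ALU @i12  | RAW r1
10. add.ALU @i13  | tail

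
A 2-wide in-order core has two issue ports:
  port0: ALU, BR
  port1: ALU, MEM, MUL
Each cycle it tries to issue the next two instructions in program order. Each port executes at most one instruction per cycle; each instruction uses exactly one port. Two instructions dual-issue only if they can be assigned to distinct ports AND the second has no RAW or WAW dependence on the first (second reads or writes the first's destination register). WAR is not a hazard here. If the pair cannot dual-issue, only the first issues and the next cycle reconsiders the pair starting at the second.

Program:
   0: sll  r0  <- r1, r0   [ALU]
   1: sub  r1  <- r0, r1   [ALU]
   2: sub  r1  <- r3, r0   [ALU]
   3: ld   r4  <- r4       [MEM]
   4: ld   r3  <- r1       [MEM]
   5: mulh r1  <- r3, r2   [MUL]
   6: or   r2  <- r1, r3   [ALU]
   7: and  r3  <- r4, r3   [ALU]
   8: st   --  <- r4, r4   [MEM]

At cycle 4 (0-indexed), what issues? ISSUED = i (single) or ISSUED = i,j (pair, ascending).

ISSUED = 5

[0] i0  sll  -- RAW r0
[1] i1  sub  -- WAW r1
[2] i2/i3  sub/ld  -- 2-wide
[3] i4  ld  -- no-port MEM/MUL
[4] i5  mulh  -- RAW r1
[5] i6/i7  or/and  -- 2-wide
[6] i8  st  -- tail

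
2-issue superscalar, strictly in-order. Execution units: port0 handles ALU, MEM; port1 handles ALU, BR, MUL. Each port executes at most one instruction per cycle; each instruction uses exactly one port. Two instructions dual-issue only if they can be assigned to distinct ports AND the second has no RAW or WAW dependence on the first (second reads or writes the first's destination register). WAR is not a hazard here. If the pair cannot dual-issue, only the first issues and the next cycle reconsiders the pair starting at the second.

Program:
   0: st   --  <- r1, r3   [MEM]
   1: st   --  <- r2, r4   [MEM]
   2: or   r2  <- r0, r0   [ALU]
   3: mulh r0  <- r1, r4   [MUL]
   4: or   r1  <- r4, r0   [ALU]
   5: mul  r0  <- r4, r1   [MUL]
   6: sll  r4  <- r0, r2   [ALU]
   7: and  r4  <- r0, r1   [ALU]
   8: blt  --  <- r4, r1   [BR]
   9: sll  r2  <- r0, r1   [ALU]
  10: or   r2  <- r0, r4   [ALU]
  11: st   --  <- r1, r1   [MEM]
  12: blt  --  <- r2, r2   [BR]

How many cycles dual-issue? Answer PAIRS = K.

PAIRS = 3

[0] i0  st  -- no-port MEM/MEM
[1] i1&i2  st/or  -- dual
[2] i3  mulh  -- RAW r0
[3] i4  or  -- RAW r1
[4] i5  mul  -- RAW r0
[5] i6  sll  -- WAW r4
[6] i7  and  -- RAW r4
[7] i8&i9  blt/sll  -- dual
[8] i10&i11  or/st  -- dual
[9] i12  blt  -- tail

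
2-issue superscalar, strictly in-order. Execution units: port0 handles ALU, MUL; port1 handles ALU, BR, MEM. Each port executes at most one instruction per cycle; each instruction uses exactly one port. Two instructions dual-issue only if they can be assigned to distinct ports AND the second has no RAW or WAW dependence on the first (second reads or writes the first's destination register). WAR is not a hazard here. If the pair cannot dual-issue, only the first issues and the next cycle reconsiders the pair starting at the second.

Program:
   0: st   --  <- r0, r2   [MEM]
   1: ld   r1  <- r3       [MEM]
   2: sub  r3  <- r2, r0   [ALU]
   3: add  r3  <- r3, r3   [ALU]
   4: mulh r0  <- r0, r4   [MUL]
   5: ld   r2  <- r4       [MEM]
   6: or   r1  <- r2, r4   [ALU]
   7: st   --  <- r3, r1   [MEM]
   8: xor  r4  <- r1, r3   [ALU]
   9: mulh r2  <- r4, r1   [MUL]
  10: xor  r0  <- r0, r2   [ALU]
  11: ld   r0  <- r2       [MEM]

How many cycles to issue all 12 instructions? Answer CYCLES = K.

CYCLES = 9

t=0 i0:st ; no-port MEM/MEM
t=1 i1,i2:ld sub ; dual
t=2 i3,i4:add mulh ; dual
t=3 i5:ld ; RAW r2
t=4 i6:or ; RAW r1
t=5 i7,i8:st xor ; dual
t=6 i9:mulh ; RAW r2
t=7 i10:xor ; WAW r0
t=8 i11:ld ; tail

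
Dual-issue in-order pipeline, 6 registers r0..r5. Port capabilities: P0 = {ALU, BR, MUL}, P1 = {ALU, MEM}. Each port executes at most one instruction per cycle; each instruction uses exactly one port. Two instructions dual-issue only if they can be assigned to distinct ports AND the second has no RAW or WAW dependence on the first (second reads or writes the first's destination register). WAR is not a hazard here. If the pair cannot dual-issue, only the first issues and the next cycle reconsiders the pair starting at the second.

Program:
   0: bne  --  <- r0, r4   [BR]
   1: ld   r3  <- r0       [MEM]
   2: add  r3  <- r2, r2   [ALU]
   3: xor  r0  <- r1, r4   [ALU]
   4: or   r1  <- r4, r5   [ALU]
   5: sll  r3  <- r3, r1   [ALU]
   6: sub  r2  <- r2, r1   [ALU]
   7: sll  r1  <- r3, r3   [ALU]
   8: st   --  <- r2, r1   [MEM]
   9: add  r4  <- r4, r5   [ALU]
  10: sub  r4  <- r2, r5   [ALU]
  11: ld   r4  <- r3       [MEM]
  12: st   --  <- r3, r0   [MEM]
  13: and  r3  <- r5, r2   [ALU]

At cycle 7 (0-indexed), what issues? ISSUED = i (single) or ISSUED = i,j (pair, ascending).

ISSUED = 11

[0] i0&i1  bne.BR+ld.MEM  -- pair
[1] i2&i3  add.ALU+xor.ALU  -- pair
[2] i4  or.ALU  -- RAW r1
[3] i5&i6  sll.ALU+sub.ALU  -- pair
[4] i7  sll.ALU  -- RAW r1
[5] i8&i9  st.MEM+add.ALU  -- pair
[6] i10  sub.ALU  -- WAW r4
[7] i11  ld.MEM  -- no-port MEM/MEM
[8] i12&i13  st.MEM+and.ALU  -- pair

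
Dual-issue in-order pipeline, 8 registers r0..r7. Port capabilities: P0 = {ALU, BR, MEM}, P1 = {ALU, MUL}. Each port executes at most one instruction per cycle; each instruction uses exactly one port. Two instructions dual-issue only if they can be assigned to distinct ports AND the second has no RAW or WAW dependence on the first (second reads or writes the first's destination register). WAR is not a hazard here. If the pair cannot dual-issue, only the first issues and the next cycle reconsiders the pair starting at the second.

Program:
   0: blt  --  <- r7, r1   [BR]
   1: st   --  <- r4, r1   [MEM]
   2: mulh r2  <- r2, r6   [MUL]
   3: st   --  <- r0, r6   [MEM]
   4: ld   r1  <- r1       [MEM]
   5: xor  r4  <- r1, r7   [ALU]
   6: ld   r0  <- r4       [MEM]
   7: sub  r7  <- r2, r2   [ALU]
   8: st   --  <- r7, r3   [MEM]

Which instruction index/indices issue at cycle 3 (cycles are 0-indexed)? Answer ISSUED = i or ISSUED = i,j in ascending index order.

t=0 i0:blt ; no-port BR/MEM
t=1 i1+i2:st;mulh ; pair
t=2 i3:st ; no-port MEM/MEM
t=3 i4:ld ; RAW r1
t=4 i5:xor ; RAW r4
t=5 i6+i7:ld;sub ; pair
t=6 i8:st ; tail

ISSUED = 4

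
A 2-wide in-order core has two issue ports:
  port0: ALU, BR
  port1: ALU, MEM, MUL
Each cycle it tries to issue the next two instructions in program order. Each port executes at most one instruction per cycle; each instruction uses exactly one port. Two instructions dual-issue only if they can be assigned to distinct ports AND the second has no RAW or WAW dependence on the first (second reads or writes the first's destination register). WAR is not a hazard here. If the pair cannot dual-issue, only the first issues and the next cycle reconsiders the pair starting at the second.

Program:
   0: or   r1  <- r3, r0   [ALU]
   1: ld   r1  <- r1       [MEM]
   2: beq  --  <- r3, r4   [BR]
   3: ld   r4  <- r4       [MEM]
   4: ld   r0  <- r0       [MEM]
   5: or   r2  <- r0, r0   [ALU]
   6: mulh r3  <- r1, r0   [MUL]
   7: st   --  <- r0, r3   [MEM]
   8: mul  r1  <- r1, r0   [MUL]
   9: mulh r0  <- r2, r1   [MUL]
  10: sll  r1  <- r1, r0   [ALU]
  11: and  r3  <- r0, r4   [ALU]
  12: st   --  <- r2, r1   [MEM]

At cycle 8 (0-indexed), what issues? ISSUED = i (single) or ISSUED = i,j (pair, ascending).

ISSUED = 10,11

0. or @i0  | RAW+WAW r1
1. ld+beq @i1&i2  | 2-wide
2. ld @i3  | no-port MEM/MEM
3. ld @i4  | RAW r0
4. or+mulh @i5&i6  | 2-wide
5. st @i7  | no-port MEM/MUL
6. mul @i8  | no-port MUL/MUL
7. mulh @i9  | RAW r0
8. sll+and @i10&i11  | 2-wide
9. st @i12  | tail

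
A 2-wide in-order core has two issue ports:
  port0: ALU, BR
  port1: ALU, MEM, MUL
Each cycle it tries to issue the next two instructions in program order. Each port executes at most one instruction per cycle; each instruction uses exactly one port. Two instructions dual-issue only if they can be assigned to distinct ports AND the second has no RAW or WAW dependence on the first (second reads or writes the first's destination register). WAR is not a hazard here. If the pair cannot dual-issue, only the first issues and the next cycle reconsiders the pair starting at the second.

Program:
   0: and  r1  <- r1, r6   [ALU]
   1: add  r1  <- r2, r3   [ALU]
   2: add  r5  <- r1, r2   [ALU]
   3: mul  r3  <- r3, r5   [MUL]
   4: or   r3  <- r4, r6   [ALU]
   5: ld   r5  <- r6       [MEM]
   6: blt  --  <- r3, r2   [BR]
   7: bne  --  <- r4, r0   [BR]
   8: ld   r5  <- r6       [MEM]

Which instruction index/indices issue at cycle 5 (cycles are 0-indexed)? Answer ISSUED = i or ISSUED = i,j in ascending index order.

ISSUED = 6

t=0 i0:and ; WAW r1
t=1 i1:add ; RAW r1
t=2 i2:add ; RAW r5
t=3 i3:mul ; WAW r3
t=4 i4,i5:or/ld ; dual
t=5 i6:blt ; no-port BR/BR
t=6 i7,i8:bne/ld ; dual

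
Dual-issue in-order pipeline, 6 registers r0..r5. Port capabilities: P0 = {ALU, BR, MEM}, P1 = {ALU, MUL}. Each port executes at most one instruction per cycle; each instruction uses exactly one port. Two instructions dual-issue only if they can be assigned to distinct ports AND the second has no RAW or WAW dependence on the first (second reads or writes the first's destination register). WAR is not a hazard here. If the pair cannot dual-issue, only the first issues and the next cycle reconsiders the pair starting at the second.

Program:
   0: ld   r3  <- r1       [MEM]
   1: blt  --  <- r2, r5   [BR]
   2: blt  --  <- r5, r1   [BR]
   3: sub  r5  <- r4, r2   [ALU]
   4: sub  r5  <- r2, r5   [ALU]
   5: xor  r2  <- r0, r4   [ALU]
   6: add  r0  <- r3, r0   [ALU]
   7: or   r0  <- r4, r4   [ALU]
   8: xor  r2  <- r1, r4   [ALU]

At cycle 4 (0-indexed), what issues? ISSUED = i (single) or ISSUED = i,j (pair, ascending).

[0] i0  ld  -- no-port MEM/BR
[1] i1  blt  -- no-port BR/BR
[2] i2/i3  blt+sub  -- 2-wide
[3] i4/i5  sub+xor  -- 2-wide
[4] i6  add  -- WAW r0
[5] i7/i8  or+xor  -- 2-wide

ISSUED = 6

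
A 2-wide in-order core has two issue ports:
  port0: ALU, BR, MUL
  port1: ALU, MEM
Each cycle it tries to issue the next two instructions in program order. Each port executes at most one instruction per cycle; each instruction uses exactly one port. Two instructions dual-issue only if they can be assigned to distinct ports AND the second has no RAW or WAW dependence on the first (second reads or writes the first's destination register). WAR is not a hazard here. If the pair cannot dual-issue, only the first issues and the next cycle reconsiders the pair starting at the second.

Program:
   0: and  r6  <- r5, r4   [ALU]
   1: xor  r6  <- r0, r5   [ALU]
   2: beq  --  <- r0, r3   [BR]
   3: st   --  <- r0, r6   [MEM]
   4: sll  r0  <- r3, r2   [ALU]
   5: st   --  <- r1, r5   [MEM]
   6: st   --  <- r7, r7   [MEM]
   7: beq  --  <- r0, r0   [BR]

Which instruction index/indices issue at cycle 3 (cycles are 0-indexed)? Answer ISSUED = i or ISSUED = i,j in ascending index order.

  cy0 -> i0 (and) WAW r6
  cy1 -> i1+i2 (xor+beq) dual
  cy2 -> i3+i4 (st+sll) dual
  cy3 -> i5 (st) no-port MEM/MEM
  cy4 -> i6+i7 (st+beq) dual

ISSUED = 5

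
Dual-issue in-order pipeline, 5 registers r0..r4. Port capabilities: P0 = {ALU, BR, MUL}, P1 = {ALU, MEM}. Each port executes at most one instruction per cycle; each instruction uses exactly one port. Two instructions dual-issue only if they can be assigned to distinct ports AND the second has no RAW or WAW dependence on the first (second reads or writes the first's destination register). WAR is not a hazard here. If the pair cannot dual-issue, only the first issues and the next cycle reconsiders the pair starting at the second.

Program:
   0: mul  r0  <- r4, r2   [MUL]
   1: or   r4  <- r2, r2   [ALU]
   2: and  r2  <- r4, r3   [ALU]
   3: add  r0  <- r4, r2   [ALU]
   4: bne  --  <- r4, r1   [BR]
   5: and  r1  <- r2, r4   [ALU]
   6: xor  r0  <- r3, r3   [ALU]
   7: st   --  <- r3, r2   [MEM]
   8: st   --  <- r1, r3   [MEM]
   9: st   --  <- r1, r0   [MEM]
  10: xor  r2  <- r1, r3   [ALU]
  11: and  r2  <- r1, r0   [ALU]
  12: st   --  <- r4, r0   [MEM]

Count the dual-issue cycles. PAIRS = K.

PAIRS = 5

0. mul;or @i0/i1  | pair
1. and @i2  | RAW r2
2. add;bne @i3/i4  | pair
3. and;xor @i5/i6  | pair
4. st @i7  | no-port MEM/MEM
5. st @i8  | no-port MEM/MEM
6. st;xor @i9/i10  | pair
7. and;st @i11/i12  | pair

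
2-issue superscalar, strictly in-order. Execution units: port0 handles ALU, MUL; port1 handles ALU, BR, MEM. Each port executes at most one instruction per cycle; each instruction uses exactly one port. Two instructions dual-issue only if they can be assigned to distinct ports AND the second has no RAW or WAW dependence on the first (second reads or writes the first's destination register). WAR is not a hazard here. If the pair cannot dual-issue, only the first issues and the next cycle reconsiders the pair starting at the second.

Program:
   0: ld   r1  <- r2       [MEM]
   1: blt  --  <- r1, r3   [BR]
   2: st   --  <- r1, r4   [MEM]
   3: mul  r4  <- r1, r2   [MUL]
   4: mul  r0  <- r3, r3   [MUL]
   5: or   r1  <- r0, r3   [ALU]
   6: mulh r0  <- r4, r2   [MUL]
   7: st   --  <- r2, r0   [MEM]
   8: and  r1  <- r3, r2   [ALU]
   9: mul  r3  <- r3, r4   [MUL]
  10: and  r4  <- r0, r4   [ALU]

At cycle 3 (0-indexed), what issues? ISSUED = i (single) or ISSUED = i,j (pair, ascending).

  cy0 -> i0 (ld.MEM) no-port MEM/BR
  cy1 -> i1 (blt.BR) no-port BR/MEM
  cy2 -> i2/i3 (st.MEM mul.MUL) 2-wide
  cy3 -> i4 (mul.MUL) RAW r0
  cy4 -> i5/i6 (or.ALU mulh.MUL) 2-wide
  cy5 -> i7/i8 (st.MEM and.ALU) 2-wide
  cy6 -> i9/i10 (mul.MUL and.ALU) 2-wide

ISSUED = 4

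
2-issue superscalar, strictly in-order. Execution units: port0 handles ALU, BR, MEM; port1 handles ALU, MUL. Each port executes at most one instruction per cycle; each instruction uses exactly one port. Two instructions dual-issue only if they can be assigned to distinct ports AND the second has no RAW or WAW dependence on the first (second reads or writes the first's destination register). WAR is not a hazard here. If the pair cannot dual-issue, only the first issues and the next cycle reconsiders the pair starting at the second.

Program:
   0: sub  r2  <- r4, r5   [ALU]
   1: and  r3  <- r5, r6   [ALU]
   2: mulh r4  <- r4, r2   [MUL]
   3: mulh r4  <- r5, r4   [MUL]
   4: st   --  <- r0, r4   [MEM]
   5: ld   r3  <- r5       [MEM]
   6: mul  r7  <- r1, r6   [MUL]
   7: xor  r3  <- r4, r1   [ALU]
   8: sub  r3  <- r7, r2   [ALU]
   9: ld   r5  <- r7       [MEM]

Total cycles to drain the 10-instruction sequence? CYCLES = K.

CYCLES = 7

  cy0 -> i0,i1 (sub.ALU;and.ALU) pair
  cy1 -> i2 (mulh.MUL) no-port MUL/MUL
  cy2 -> i3 (mulh.MUL) RAW r4
  cy3 -> i4 (st.MEM) no-port MEM/MEM
  cy4 -> i5,i6 (ld.MEM;mul.MUL) pair
  cy5 -> i7 (xor.ALU) WAW r3
  cy6 -> i8,i9 (sub.ALU;ld.MEM) pair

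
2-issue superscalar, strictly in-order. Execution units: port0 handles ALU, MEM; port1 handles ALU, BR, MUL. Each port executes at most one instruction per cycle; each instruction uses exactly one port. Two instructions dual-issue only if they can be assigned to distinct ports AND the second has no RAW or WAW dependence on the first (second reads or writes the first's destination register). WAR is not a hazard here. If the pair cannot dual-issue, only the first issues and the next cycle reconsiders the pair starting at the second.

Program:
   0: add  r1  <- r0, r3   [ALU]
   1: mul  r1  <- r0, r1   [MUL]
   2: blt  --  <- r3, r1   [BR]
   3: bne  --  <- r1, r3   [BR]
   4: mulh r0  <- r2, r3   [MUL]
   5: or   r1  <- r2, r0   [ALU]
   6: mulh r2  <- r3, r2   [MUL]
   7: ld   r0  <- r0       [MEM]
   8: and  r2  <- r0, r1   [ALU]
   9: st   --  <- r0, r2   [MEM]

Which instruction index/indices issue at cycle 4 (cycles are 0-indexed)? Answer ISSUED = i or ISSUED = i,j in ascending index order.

ISSUED = 4

  cy0 -> i0 (add) RAW+WAW r1
  cy1 -> i1 (mul) no-port MUL/BR
  cy2 -> i2 (blt) no-port BR/BR
  cy3 -> i3 (bne) no-port BR/MUL
  cy4 -> i4 (mulh) RAW r0
  cy5 -> i5,i6 (or mulh) pair
  cy6 -> i7 (ld) RAW r0
  cy7 -> i8 (and) RAW r2
  cy8 -> i9 (st) tail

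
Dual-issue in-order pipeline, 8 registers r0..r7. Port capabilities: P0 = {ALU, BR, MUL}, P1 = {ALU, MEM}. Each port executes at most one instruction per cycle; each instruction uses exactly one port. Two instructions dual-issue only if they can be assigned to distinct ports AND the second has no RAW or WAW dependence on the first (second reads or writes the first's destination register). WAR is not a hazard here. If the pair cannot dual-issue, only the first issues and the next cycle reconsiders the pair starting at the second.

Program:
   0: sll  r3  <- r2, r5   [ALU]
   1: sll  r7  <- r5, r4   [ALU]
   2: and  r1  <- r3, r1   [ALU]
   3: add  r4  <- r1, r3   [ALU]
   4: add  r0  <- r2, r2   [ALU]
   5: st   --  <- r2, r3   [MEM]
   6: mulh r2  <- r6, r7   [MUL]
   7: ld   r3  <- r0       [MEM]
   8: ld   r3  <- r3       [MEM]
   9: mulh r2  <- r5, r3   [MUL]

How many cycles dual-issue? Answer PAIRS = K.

PAIRS = 3

  cy0 -> i0/i1 (sll.ALU/sll.ALU) 2-wide
  cy1 -> i2 (and.ALU) RAW r1
  cy2 -> i3/i4 (add.ALU/add.ALU) 2-wide
  cy3 -> i5/i6 (st.MEM/mulh.MUL) 2-wide
  cy4 -> i7 (ld.MEM) no-port MEM/MEM
  cy5 -> i8 (ld.MEM) RAW r3
  cy6 -> i9 (mulh.MUL) tail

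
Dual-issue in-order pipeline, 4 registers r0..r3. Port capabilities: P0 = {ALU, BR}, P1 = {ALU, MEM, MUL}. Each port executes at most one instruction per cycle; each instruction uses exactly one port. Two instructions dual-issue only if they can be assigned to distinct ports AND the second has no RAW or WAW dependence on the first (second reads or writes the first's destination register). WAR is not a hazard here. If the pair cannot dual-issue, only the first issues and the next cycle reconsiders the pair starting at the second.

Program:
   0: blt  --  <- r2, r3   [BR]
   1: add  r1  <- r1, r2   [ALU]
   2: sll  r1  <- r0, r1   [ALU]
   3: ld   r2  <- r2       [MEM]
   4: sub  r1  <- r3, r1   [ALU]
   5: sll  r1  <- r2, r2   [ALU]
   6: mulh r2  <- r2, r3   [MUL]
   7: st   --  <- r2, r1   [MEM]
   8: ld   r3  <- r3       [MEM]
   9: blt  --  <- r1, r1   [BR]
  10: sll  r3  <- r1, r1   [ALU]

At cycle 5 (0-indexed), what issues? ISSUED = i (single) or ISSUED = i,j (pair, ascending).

t=0 i0+i1:blt.BR add.ALU ; pair
t=1 i2+i3:sll.ALU ld.MEM ; pair
t=2 i4:sub.ALU ; WAW r1
t=3 i5+i6:sll.ALU mulh.MUL ; pair
t=4 i7:st.MEM ; no-port MEM/MEM
t=5 i8+i9:ld.MEM blt.BR ; pair
t=6 i10:sll.ALU ; tail

ISSUED = 8,9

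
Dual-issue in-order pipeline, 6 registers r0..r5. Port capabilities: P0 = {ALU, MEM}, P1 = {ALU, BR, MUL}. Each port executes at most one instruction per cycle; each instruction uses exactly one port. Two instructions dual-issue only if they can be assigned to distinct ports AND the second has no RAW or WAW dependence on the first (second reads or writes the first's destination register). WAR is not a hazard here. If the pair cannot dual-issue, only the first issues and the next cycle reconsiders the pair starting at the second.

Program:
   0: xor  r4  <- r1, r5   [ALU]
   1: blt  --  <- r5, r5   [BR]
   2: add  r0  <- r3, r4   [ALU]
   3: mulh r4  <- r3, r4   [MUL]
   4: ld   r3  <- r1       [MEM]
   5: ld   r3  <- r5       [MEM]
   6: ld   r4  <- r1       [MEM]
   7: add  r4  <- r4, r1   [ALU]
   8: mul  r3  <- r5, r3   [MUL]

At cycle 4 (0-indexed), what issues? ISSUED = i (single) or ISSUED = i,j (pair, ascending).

0. xor+blt @i0+i1  | dual
1. add+mulh @i2+i3  | dual
2. ld @i4  | no-port MEM/MEM
3. ld @i5  | no-port MEM/MEM
4. ld @i6  | RAW+WAW r4
5. add+mul @i7+i8  | dual

ISSUED = 6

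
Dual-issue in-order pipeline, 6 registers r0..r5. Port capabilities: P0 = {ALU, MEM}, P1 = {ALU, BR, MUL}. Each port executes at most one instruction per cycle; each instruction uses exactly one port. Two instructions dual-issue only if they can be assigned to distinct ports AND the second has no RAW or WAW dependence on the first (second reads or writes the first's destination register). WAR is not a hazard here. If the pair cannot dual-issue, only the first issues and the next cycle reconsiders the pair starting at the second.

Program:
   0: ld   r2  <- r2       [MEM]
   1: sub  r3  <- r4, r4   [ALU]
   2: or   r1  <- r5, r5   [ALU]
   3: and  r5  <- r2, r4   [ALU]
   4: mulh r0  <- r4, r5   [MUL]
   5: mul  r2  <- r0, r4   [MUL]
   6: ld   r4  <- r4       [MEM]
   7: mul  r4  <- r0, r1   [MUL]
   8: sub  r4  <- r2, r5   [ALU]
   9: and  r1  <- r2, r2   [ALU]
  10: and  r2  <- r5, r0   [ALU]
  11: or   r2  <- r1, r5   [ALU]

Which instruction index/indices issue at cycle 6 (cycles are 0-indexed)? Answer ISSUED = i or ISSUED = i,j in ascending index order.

[0] i0+i1  ld+sub  -- 2-wide
[1] i2+i3  or+and  -- 2-wide
[2] i4  mulh  -- no-port MUL/MUL
[3] i5+i6  mul+ld  -- 2-wide
[4] i7  mul  -- WAW r4
[5] i8+i9  sub+and  -- 2-wide
[6] i10  and  -- WAW r2
[7] i11  or  -- tail

ISSUED = 10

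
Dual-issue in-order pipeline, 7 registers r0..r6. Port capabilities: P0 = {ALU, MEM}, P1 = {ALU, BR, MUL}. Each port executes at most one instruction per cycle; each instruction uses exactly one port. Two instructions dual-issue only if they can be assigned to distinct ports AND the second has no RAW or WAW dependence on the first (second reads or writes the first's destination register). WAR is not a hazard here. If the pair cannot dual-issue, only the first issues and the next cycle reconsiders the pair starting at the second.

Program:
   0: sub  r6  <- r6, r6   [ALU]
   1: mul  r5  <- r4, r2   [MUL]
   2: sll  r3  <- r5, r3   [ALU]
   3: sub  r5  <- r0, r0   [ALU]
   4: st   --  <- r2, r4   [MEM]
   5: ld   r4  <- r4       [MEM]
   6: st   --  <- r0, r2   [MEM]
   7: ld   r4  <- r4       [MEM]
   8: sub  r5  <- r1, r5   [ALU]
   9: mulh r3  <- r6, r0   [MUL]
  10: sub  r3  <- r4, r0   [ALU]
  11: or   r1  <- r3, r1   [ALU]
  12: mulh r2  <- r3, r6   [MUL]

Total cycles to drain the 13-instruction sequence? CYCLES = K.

CYCLES = 9

  cy0 -> i0&i1 (sub+mul) dual
  cy1 -> i2&i3 (sll+sub) dual
  cy2 -> i4 (st) no-port MEM/MEM
  cy3 -> i5 (ld) no-port MEM/MEM
  cy4 -> i6 (st) no-port MEM/MEM
  cy5 -> i7&i8 (ld+sub) dual
  cy6 -> i9 (mulh) WAW r3
  cy7 -> i10 (sub) RAW r3
  cy8 -> i11&i12 (or+mulh) dual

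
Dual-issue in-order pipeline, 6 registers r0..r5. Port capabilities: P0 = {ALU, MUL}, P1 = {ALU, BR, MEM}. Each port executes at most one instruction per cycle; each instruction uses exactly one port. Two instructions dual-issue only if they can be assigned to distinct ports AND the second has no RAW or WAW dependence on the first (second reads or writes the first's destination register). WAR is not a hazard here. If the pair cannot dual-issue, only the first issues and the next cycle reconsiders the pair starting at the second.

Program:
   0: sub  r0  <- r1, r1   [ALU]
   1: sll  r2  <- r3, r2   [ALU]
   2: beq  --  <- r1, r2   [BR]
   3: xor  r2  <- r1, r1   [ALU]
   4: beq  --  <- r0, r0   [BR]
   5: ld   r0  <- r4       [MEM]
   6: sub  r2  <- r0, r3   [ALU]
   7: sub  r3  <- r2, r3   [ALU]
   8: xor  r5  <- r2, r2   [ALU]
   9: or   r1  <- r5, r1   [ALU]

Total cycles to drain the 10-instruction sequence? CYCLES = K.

  cy0 -> i0/i1 (sub/sll) 2-wide
  cy1 -> i2/i3 (beq/xor) 2-wide
  cy2 -> i4 (beq) no-port BR/MEM
  cy3 -> i5 (ld) RAW r0
  cy4 -> i6 (sub) RAW r2
  cy5 -> i7/i8 (sub/xor) 2-wide
  cy6 -> i9 (or) tail

CYCLES = 7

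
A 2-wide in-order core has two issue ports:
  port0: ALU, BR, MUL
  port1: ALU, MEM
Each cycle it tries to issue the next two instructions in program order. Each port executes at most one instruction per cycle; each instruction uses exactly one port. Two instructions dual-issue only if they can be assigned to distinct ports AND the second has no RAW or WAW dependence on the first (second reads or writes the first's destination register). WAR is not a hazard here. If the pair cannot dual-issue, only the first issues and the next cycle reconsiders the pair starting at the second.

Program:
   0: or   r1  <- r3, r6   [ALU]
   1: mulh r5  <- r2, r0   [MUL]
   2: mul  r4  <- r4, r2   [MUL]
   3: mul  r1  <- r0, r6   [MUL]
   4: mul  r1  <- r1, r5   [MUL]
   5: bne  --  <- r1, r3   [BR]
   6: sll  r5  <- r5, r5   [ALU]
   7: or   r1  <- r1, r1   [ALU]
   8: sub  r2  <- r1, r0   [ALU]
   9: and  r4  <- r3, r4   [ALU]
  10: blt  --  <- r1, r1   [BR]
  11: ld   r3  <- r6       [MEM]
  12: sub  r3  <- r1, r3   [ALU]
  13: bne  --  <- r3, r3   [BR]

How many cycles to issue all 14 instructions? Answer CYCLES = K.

c0: i0+i1 or.ALU+mulh.MUL  dual
c1: i2 mul.MUL  no-port MUL/MUL
c2: i3 mul.MUL  no-port MUL/MUL
c3: i4 mul.MUL  no-port MUL/BR
c4: i5+i6 bne.BR+sll.ALU  dual
c5: i7 or.ALU  RAW r1
c6: i8+i9 sub.ALU+and.ALU  dual
c7: i10+i11 blt.BR+ld.MEM  dual
c8: i12 sub.ALU  RAW r3
c9: i13 bne.BR  tail

CYCLES = 10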